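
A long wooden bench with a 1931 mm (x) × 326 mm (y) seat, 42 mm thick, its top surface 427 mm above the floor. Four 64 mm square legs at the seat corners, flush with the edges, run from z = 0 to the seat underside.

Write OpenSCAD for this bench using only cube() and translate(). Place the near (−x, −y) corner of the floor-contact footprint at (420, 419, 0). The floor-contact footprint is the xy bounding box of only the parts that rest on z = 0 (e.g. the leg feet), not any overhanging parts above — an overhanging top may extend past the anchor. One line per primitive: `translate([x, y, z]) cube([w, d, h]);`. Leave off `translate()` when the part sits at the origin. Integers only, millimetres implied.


// leg_h = 427 − 42 = 385
translate([420, 419, 385]) cube([1931, 326, 42]);
translate([420, 419, 0]) cube([64, 64, 385]);
translate([420, 681, 0]) cube([64, 64, 385]);
translate([2287, 419, 0]) cube([64, 64, 385]);
translate([2287, 681, 0]) cube([64, 64, 385]);


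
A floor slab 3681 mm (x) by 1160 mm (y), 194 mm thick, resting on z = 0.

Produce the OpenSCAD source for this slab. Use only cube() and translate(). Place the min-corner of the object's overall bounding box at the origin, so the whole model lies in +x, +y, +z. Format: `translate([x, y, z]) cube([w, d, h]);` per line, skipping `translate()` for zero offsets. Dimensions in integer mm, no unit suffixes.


cube([3681, 1160, 194]);


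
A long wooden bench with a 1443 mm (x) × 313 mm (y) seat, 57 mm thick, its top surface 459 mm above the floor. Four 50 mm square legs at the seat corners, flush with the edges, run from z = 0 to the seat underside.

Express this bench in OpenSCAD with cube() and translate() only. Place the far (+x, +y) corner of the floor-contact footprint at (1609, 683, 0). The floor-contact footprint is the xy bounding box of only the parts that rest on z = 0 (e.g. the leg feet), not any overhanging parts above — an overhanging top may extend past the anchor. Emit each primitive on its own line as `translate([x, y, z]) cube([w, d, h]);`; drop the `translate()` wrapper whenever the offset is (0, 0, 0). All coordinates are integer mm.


// leg_h = 459 − 57 = 402
translate([166, 370, 402]) cube([1443, 313, 57]);
translate([166, 370, 0]) cube([50, 50, 402]);
translate([166, 633, 0]) cube([50, 50, 402]);
translate([1559, 370, 0]) cube([50, 50, 402]);
translate([1559, 633, 0]) cube([50, 50, 402]);


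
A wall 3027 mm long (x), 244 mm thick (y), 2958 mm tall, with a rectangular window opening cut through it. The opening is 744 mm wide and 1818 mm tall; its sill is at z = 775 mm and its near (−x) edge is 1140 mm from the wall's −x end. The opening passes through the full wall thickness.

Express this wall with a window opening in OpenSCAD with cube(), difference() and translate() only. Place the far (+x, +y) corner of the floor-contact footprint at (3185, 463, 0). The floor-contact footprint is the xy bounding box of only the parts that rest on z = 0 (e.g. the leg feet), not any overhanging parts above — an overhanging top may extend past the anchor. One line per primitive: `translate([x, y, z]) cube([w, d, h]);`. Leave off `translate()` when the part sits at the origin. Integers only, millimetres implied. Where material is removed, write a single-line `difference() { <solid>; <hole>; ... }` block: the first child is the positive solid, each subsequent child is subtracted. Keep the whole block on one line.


difference() { translate([158, 219, 0]) cube([3027, 244, 2958]); translate([1298, 219, 775]) cube([744, 244, 1818]); }


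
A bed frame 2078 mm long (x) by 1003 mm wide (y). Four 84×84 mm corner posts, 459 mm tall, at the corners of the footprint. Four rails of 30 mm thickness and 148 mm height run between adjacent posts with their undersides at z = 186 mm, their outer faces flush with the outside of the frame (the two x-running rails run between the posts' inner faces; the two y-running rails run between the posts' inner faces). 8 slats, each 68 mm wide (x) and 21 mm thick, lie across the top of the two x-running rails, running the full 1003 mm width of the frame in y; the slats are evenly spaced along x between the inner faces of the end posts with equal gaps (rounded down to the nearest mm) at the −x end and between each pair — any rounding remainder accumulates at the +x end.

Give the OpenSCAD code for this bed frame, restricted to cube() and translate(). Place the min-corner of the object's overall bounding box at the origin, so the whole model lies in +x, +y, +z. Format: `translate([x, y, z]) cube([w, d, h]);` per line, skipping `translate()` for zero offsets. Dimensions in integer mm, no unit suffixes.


cube([84, 84, 459]);
translate([0, 919, 0]) cube([84, 84, 459]);
translate([1994, 0, 0]) cube([84, 84, 459]);
translate([1994, 919, 0]) cube([84, 84, 459]);
translate([84, 0, 186]) cube([1910, 30, 148]);
translate([84, 973, 186]) cube([1910, 30, 148]);
translate([0, 84, 186]) cube([30, 835, 148]);
translate([2048, 84, 186]) cube([30, 835, 148]);
translate([235, 0, 334]) cube([68, 1003, 21]);
translate([454, 0, 334]) cube([68, 1003, 21]);
translate([673, 0, 334]) cube([68, 1003, 21]);
translate([892, 0, 334]) cube([68, 1003, 21]);
translate([1111, 0, 334]) cube([68, 1003, 21]);
translate([1330, 0, 334]) cube([68, 1003, 21]);
translate([1549, 0, 334]) cube([68, 1003, 21]);
translate([1768, 0, 334]) cube([68, 1003, 21]);


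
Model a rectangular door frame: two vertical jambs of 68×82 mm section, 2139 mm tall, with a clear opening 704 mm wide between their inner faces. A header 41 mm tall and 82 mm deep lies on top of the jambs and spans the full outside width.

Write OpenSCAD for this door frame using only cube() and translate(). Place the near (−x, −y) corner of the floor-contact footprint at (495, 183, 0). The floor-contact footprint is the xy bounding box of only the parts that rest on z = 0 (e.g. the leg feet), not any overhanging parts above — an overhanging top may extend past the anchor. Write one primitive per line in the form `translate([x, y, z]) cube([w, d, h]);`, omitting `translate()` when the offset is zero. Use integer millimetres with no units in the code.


translate([495, 183, 0]) cube([68, 82, 2139]);
translate([1267, 183, 0]) cube([68, 82, 2139]);
translate([495, 183, 2139]) cube([840, 82, 41]);


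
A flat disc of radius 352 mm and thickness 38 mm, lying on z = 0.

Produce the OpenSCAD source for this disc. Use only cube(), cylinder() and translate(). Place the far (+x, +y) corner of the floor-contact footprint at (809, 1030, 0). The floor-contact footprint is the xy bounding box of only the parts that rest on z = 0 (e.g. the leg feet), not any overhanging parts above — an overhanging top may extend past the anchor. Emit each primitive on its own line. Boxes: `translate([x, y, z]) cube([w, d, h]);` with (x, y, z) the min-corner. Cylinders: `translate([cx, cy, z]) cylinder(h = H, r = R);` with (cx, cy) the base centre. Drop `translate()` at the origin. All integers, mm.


translate([457, 678, 0]) cylinder(h = 38, r = 352);


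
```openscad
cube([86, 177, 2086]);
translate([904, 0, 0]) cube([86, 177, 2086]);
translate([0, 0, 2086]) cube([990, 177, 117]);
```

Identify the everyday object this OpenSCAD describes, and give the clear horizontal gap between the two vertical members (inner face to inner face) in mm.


A door frame. The clear opening width is 818 mm.

Two 2086 mm tall posts with a header on top — a door frame. The left jamb is 86 mm wide at x = 0; the right jamb starts at x = 904. The clear opening is 904 − 86 = 818 mm.


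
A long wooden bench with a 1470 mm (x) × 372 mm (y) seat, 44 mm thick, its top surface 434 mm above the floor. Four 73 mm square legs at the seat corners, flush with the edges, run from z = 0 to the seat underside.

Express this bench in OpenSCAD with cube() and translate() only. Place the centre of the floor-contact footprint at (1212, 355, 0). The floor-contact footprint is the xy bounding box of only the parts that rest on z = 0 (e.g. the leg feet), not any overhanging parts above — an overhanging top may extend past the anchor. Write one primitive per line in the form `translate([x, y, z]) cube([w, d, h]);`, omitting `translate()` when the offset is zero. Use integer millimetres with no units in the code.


translate([477, 169, 390]) cube([1470, 372, 44]);
translate([477, 169, 0]) cube([73, 73, 390]);
translate([477, 468, 0]) cube([73, 73, 390]);
translate([1874, 169, 0]) cube([73, 73, 390]);
translate([1874, 468, 0]) cube([73, 73, 390]);


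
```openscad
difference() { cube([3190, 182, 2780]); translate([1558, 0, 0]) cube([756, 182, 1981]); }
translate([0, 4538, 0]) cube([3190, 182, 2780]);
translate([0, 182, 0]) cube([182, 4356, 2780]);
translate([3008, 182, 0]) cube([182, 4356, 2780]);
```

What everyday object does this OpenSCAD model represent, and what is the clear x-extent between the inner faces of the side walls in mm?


A single room. The interior width is 2826 mm.

Four walls enclosing a rectangle with a door in the front wall — a room. Outside width 3190 minus two 182 mm walls gives 2826 mm.


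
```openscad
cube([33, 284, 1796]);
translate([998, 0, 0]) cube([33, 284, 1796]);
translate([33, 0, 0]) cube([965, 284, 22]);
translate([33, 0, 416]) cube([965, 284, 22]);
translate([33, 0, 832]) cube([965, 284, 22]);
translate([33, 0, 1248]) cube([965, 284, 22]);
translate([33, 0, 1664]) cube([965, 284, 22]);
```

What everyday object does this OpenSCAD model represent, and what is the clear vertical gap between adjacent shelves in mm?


A bookshelf. The clear shelf gap is 394 mm.

Two tall side panels with 5 horizontal boards between them — a bookshelf. The first two shelf undersides are at z = 0 and z = 416; with shelf thickness 22, the clear gap is 416 − 0 − 22 = 394 mm.


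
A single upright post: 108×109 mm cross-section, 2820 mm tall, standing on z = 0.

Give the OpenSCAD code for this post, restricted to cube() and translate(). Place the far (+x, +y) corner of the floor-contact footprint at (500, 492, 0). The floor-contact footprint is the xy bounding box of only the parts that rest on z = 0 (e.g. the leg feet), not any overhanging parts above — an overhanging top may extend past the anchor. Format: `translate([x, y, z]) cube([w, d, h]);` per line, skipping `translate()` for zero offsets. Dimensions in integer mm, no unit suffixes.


translate([392, 383, 0]) cube([108, 109, 2820]);


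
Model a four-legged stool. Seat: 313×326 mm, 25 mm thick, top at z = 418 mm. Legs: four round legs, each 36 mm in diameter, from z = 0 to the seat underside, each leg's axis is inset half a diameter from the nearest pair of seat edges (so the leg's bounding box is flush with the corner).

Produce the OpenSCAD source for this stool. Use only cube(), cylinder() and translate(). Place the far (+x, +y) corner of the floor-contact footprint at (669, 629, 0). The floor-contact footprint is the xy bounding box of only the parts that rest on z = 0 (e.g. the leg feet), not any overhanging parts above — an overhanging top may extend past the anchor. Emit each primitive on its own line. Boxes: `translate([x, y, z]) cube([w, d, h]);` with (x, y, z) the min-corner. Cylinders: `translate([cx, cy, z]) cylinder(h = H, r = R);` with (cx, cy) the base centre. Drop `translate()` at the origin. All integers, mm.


translate([356, 303, 393]) cube([313, 326, 25]);
translate([374, 321, 0]) cylinder(h = 393, r = 18);
translate([651, 321, 0]) cylinder(h = 393, r = 18);
translate([374, 611, 0]) cylinder(h = 393, r = 18);
translate([651, 611, 0]) cylinder(h = 393, r = 18);


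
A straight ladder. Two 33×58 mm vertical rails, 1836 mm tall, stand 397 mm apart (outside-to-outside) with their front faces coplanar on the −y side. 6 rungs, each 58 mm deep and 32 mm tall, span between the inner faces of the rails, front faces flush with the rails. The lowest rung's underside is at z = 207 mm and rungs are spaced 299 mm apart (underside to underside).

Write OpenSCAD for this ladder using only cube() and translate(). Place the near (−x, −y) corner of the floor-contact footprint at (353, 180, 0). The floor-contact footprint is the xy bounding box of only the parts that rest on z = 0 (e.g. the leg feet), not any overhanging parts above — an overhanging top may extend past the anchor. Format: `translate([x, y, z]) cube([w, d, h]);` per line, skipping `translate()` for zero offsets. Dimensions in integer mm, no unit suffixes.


// rung span = 397 - 2*33 = 331
// rung[k] z = 207 + k*299
translate([353, 180, 0]) cube([33, 58, 1836]);
translate([717, 180, 0]) cube([33, 58, 1836]);
translate([386, 180, 207]) cube([331, 58, 32]);
translate([386, 180, 506]) cube([331, 58, 32]);
translate([386, 180, 805]) cube([331, 58, 32]);
translate([386, 180, 1104]) cube([331, 58, 32]);
translate([386, 180, 1403]) cube([331, 58, 32]);
translate([386, 180, 1702]) cube([331, 58, 32]);


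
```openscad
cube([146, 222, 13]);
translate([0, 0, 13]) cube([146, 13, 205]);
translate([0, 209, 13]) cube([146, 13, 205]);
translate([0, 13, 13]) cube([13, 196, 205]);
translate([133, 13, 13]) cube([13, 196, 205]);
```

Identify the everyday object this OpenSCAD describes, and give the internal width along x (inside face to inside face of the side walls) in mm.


An open box. The internal width is 120 mm.

A 146×222 base slab with four walls standing on it — an open box. The base is 146 mm wide and the walls are 13 mm thick, so the internal width is 146 − 2 × 13 = 120 mm.


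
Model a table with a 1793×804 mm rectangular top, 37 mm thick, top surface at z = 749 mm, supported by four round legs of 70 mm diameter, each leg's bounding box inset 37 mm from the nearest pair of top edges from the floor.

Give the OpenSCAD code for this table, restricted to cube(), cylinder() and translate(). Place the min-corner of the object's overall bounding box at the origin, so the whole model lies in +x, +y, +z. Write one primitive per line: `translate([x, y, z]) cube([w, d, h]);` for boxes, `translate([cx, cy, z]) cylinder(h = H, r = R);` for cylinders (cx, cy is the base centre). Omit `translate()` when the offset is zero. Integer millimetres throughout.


// leg_h = 749 - 37 = 712
translate([0, 0, 712]) cube([1793, 804, 37]);
translate([72, 72, 0]) cylinder(h = 712, r = 35);
translate([1721, 72, 0]) cylinder(h = 712, r = 35);
translate([72, 732, 0]) cylinder(h = 712, r = 35);
translate([1721, 732, 0]) cylinder(h = 712, r = 35);


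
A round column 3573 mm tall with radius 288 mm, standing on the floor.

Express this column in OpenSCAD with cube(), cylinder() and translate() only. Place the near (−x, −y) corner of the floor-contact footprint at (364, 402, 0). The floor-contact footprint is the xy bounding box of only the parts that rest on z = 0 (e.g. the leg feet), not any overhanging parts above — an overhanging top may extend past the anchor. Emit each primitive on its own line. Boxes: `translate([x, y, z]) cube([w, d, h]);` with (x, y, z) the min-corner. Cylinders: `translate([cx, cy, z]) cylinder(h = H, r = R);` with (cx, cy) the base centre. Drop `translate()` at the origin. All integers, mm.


translate([652, 690, 0]) cylinder(h = 3573, r = 288);


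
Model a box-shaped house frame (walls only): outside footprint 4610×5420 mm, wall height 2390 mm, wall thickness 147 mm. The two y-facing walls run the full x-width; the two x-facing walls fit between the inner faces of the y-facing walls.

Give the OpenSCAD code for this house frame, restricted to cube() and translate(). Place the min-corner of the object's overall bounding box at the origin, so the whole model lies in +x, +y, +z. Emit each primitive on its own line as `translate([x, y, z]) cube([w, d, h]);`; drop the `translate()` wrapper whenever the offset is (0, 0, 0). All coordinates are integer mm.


cube([4610, 147, 2390]);
translate([0, 5273, 0]) cube([4610, 147, 2390]);
translate([0, 147, 0]) cube([147, 5126, 2390]);
translate([4463, 147, 0]) cube([147, 5126, 2390]);


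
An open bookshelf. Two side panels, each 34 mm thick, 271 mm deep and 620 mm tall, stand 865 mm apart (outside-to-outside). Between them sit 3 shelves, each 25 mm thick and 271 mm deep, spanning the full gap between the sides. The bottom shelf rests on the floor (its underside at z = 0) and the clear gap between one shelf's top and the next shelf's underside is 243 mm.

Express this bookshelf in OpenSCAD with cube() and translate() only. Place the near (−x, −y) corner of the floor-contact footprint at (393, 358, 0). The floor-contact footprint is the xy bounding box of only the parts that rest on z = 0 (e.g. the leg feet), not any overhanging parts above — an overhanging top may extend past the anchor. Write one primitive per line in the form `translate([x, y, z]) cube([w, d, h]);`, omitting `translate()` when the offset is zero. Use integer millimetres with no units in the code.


translate([393, 358, 0]) cube([34, 271, 620]);
translate([1224, 358, 0]) cube([34, 271, 620]);
translate([427, 358, 0]) cube([797, 271, 25]);
translate([427, 358, 268]) cube([797, 271, 25]);
translate([427, 358, 536]) cube([797, 271, 25]);


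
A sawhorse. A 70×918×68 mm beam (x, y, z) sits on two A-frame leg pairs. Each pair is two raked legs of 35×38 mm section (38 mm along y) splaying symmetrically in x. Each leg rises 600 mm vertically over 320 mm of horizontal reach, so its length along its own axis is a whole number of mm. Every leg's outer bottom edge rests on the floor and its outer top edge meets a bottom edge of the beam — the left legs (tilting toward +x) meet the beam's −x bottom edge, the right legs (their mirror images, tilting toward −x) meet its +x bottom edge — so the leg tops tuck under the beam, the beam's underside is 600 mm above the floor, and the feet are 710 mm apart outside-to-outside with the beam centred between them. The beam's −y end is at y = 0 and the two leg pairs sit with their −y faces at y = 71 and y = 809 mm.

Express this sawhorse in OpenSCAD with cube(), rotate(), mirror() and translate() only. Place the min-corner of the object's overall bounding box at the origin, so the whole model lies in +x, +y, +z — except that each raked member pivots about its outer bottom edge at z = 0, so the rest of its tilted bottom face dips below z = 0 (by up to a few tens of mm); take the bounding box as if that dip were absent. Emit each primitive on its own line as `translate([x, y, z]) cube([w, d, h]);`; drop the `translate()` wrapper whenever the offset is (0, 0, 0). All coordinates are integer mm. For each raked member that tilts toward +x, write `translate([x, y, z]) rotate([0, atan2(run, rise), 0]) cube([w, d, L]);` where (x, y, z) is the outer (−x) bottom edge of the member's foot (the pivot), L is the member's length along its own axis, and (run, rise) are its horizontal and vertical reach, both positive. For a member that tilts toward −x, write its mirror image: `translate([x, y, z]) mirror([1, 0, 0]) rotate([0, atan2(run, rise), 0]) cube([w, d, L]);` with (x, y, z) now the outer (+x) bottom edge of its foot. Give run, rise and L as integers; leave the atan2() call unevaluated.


// leg length = √(320² + 600²) = 680
// right-leg outer foot x = 2·320 + 70 = 710
// beam min-corner = (320, 0, 600)
translate([320, 0, 600]) cube([70, 918, 68]);
translate([0, 71, 0]) rotate([0, atan2(320, 600), 0]) cube([35, 38, 680]);
translate([710, 71, 0]) mirror([1, 0, 0]) rotate([0, atan2(320, 600), 0]) cube([35, 38, 680]);
translate([0, 809, 0]) rotate([0, atan2(320, 600), 0]) cube([35, 38, 680]);
translate([710, 809, 0]) mirror([1, 0, 0]) rotate([0, atan2(320, 600), 0]) cube([35, 38, 680]);


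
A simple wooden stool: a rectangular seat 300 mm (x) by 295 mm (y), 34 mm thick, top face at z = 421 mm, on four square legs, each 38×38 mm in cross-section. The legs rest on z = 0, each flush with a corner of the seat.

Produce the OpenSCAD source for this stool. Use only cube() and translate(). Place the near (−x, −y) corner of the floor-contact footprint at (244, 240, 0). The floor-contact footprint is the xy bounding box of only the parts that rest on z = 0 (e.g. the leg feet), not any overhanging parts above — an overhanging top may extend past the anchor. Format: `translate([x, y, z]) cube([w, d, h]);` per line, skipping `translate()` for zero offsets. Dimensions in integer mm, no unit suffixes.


translate([244, 240, 387]) cube([300, 295, 34]);
translate([244, 240, 0]) cube([38, 38, 387]);
translate([506, 240, 0]) cube([38, 38, 387]);
translate([244, 497, 0]) cube([38, 38, 387]);
translate([506, 497, 0]) cube([38, 38, 387]);


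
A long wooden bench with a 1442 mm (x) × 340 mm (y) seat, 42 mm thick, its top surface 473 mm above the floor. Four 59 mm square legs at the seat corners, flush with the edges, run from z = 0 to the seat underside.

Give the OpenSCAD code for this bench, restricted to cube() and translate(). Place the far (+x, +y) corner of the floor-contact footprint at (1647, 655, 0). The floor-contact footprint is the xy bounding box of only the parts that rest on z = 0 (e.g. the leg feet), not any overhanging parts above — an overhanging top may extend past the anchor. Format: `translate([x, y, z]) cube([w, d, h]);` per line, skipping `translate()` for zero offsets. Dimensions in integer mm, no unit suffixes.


translate([205, 315, 431]) cube([1442, 340, 42]);
translate([205, 315, 0]) cube([59, 59, 431]);
translate([205, 596, 0]) cube([59, 59, 431]);
translate([1588, 315, 0]) cube([59, 59, 431]);
translate([1588, 596, 0]) cube([59, 59, 431]);


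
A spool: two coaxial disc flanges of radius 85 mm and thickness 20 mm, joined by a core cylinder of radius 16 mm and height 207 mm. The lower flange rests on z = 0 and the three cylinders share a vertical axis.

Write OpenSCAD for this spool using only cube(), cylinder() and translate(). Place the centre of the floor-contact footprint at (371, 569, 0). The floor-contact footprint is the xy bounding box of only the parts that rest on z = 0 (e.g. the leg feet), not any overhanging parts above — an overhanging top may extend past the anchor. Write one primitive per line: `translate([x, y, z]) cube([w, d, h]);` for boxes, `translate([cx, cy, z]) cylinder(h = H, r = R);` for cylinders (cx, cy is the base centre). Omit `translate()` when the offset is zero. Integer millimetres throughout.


translate([371, 569, 0]) cylinder(h = 20, r = 85);
translate([371, 569, 20]) cylinder(h = 207, r = 16);
translate([371, 569, 227]) cylinder(h = 20, r = 85);


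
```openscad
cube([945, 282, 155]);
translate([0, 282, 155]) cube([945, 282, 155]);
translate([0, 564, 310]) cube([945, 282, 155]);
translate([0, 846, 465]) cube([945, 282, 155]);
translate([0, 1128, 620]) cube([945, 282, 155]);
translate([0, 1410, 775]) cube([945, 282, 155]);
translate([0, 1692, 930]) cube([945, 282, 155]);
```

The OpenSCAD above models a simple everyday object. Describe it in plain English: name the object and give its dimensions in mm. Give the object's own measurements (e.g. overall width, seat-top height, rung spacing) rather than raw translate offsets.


A straight staircase of 7 solid steps. Each step is 945 mm wide (x), 282 mm deep (y, the going) and 155 mm tall (the rise). The first step rests on the floor; each subsequent step sits one going further in +y and one rise higher in +z, directly behind and above the previous step with no overlap.


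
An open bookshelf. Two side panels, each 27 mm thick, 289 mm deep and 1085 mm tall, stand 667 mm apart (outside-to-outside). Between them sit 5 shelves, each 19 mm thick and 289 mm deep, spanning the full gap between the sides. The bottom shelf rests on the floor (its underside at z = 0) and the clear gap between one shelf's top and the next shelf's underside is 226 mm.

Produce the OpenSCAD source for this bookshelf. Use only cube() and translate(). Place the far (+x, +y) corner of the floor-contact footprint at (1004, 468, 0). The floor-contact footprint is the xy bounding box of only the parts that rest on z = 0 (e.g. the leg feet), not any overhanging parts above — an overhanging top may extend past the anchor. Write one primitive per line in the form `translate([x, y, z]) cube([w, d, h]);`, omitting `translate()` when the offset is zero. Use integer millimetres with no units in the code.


translate([337, 179, 0]) cube([27, 289, 1085]);
translate([977, 179, 0]) cube([27, 289, 1085]);
translate([364, 179, 0]) cube([613, 289, 19]);
translate([364, 179, 245]) cube([613, 289, 19]);
translate([364, 179, 490]) cube([613, 289, 19]);
translate([364, 179, 735]) cube([613, 289, 19]);
translate([364, 179, 980]) cube([613, 289, 19]);


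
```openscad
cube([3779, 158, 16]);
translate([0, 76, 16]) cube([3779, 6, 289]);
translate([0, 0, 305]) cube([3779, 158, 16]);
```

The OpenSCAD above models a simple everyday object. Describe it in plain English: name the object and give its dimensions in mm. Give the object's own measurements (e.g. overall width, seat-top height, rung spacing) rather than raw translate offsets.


An I-beam lying along x, 3779 mm long. Overall section height 321 mm. Two flanges 158 mm wide (y) and 16 mm thick, one on the floor and one at the top; a web 6 mm thick runs between them, centred on the flange width.


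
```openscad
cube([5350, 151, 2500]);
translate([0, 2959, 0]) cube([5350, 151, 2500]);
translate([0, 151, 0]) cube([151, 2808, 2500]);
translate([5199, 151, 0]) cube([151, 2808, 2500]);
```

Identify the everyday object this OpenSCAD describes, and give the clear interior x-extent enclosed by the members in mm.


A house (or room) frame. The interior width is 5048 mm.

Four 2500 mm walls enclosing a rectangle with no floor or roof — a room or house frame. Outside width is 5350 mm and wall thickness is 151 mm, so the interior width is 5350 − 2 × 151 = 5048 mm.


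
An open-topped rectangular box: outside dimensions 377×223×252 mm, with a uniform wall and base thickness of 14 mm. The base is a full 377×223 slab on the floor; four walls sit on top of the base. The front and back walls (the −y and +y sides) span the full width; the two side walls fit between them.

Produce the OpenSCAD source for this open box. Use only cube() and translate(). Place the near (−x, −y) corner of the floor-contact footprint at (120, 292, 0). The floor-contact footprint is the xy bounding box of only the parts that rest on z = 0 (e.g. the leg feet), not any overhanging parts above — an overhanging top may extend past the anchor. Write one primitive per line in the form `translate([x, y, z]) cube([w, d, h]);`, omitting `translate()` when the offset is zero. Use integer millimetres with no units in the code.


translate([120, 292, 0]) cube([377, 223, 14]);
translate([120, 292, 14]) cube([377, 14, 238]);
translate([120, 501, 14]) cube([377, 14, 238]);
translate([120, 306, 14]) cube([14, 195, 238]);
translate([483, 306, 14]) cube([14, 195, 238]);


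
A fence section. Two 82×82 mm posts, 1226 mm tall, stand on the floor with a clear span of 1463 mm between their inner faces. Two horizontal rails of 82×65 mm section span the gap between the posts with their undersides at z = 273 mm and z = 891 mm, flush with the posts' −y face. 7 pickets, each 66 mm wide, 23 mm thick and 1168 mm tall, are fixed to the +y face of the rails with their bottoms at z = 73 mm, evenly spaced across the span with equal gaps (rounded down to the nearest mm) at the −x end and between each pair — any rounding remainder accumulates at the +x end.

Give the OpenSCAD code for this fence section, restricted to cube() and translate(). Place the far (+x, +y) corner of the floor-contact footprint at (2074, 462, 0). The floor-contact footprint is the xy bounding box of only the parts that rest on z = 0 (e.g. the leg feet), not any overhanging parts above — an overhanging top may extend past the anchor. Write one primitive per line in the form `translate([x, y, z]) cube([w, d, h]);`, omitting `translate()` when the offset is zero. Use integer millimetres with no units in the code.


translate([447, 380, 0]) cube([82, 82, 1226]);
translate([1992, 380, 0]) cube([82, 82, 1226]);
translate([529, 380, 273]) cube([1463, 82, 65]);
translate([529, 380, 891]) cube([1463, 82, 65]);
translate([654, 462, 73]) cube([66, 23, 1168]);
translate([845, 462, 73]) cube([66, 23, 1168]);
translate([1036, 462, 73]) cube([66, 23, 1168]);
translate([1227, 462, 73]) cube([66, 23, 1168]);
translate([1418, 462, 73]) cube([66, 23, 1168]);
translate([1609, 462, 73]) cube([66, 23, 1168]);
translate([1800, 462, 73]) cube([66, 23, 1168]);


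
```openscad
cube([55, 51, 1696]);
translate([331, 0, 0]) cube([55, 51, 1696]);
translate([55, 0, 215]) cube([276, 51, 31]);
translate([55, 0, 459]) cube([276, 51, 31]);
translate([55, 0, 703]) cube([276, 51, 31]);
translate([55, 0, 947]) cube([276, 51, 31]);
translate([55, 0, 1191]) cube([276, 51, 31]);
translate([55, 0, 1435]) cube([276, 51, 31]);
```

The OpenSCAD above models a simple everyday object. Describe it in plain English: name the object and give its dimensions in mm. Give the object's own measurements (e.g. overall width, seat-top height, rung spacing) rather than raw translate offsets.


A straight ladder. Two 55×51 mm vertical rails, 1696 mm tall, stand 386 mm apart (outside-to-outside) with their front faces coplanar on the −y side. 6 rungs, each 51 mm deep and 31 mm tall, span between the inner faces of the rails, front faces flush with the rails. The lowest rung's underside is at z = 215 mm and rungs are spaced 244 mm apart (underside to underside).


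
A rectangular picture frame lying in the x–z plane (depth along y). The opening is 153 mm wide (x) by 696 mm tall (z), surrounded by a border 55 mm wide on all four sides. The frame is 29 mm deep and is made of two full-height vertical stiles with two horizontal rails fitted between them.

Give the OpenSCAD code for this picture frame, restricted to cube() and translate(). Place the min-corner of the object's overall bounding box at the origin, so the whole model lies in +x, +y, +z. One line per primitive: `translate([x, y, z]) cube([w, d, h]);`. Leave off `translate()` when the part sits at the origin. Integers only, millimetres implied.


cube([55, 29, 806]);
translate([208, 0, 0]) cube([55, 29, 806]);
translate([55, 0, 0]) cube([153, 29, 55]);
translate([55, 0, 751]) cube([153, 29, 55]);


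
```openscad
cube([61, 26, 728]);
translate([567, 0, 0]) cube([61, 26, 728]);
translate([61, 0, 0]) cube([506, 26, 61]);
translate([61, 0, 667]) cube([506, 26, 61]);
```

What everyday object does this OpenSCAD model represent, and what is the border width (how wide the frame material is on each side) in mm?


A picture frame. The border width is 61 mm.

Four thin pieces enclosing a rectangular opening — a picture frame. The two full-height stiles are 728 mm tall; the top rail sits at z = 667 and is 61 mm tall, so the border above the opening is 728 − 667 = 61 mm, matching the stile x-width.


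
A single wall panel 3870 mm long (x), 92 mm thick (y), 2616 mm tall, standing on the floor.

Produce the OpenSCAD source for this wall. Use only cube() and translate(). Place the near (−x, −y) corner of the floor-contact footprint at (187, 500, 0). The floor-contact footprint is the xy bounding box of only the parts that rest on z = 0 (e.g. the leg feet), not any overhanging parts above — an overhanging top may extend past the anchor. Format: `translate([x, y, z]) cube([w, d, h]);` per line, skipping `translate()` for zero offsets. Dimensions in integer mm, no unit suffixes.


translate([187, 500, 0]) cube([3870, 92, 2616]);


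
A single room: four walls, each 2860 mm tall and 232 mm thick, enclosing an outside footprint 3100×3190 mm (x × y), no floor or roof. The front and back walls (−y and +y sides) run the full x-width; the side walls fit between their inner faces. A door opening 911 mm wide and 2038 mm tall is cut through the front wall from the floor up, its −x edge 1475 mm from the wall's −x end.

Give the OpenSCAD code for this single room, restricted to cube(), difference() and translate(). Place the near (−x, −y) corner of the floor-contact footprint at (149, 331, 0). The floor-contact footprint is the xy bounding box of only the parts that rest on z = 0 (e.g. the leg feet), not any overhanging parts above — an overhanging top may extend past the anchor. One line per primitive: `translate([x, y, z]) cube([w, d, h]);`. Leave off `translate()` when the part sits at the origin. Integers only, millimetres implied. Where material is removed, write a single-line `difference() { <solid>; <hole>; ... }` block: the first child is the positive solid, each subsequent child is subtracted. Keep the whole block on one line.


difference() { translate([149, 331, 0]) cube([3100, 232, 2860]); translate([1624, 331, 0]) cube([911, 232, 2038]); }
translate([149, 3289, 0]) cube([3100, 232, 2860]);
translate([149, 563, 0]) cube([232, 2726, 2860]);
translate([3017, 563, 0]) cube([232, 2726, 2860]);


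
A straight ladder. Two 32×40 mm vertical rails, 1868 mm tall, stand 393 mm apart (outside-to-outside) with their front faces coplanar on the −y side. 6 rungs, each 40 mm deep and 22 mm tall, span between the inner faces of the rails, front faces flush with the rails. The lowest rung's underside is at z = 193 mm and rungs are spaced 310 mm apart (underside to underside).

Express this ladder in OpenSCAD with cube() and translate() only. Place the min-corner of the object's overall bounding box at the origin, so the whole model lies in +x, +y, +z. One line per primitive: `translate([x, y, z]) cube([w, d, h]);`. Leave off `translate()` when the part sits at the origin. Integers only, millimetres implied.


// rung span = 393 - 2*32 = 329
// rung[k] z = 193 + k*310
cube([32, 40, 1868]);
translate([361, 0, 0]) cube([32, 40, 1868]);
translate([32, 0, 193]) cube([329, 40, 22]);
translate([32, 0, 503]) cube([329, 40, 22]);
translate([32, 0, 813]) cube([329, 40, 22]);
translate([32, 0, 1123]) cube([329, 40, 22]);
translate([32, 0, 1433]) cube([329, 40, 22]);
translate([32, 0, 1743]) cube([329, 40, 22]);


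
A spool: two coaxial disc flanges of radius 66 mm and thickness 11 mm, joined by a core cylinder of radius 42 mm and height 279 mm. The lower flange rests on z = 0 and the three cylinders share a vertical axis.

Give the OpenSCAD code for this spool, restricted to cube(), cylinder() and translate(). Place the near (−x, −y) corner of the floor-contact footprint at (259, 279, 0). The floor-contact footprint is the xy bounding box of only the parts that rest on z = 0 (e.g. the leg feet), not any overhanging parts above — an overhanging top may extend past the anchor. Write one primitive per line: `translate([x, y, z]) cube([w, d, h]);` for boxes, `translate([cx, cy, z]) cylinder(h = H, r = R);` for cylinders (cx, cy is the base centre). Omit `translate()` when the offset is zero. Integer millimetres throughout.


translate([325, 345, 0]) cylinder(h = 11, r = 66);
translate([325, 345, 11]) cylinder(h = 279, r = 42);
translate([325, 345, 290]) cylinder(h = 11, r = 66);


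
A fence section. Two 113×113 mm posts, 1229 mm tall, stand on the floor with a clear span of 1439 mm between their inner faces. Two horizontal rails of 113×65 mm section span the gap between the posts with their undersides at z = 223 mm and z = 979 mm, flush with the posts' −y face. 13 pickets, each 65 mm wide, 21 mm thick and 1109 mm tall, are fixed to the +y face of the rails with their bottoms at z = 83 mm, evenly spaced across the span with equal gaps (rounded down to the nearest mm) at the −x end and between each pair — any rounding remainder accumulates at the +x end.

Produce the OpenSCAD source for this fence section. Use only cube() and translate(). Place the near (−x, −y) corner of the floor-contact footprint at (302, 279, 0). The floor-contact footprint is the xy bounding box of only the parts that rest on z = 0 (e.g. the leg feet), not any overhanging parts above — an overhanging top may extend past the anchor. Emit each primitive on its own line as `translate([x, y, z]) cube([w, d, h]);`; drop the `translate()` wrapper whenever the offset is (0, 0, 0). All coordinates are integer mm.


translate([302, 279, 0]) cube([113, 113, 1229]);
translate([1854, 279, 0]) cube([113, 113, 1229]);
translate([415, 279, 223]) cube([1439, 113, 65]);
translate([415, 279, 979]) cube([1439, 113, 65]);
translate([457, 392, 83]) cube([65, 21, 1109]);
translate([564, 392, 83]) cube([65, 21, 1109]);
translate([671, 392, 83]) cube([65, 21, 1109]);
translate([778, 392, 83]) cube([65, 21, 1109]);
translate([885, 392, 83]) cube([65, 21, 1109]);
translate([992, 392, 83]) cube([65, 21, 1109]);
translate([1099, 392, 83]) cube([65, 21, 1109]);
translate([1206, 392, 83]) cube([65, 21, 1109]);
translate([1313, 392, 83]) cube([65, 21, 1109]);
translate([1420, 392, 83]) cube([65, 21, 1109]);
translate([1527, 392, 83]) cube([65, 21, 1109]);
translate([1634, 392, 83]) cube([65, 21, 1109]);
translate([1741, 392, 83]) cube([65, 21, 1109]);


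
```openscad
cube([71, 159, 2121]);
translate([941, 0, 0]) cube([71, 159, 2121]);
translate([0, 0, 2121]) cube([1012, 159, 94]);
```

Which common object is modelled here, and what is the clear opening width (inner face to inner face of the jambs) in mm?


A door frame. The clear opening width is 870 mm.

Two 2121 mm tall posts with a header on top — a door frame. The left jamb is 71 mm wide at x = 0; the right jamb starts at x = 941. The clear opening is 941 − 71 = 870 mm.


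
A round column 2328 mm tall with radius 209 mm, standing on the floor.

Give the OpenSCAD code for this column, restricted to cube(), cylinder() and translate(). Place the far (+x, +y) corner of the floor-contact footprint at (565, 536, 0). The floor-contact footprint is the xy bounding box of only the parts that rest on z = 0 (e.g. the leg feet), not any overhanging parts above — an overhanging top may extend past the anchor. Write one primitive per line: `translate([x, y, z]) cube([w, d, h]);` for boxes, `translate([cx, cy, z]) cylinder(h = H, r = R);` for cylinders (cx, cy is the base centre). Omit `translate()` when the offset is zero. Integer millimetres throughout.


translate([356, 327, 0]) cylinder(h = 2328, r = 209);


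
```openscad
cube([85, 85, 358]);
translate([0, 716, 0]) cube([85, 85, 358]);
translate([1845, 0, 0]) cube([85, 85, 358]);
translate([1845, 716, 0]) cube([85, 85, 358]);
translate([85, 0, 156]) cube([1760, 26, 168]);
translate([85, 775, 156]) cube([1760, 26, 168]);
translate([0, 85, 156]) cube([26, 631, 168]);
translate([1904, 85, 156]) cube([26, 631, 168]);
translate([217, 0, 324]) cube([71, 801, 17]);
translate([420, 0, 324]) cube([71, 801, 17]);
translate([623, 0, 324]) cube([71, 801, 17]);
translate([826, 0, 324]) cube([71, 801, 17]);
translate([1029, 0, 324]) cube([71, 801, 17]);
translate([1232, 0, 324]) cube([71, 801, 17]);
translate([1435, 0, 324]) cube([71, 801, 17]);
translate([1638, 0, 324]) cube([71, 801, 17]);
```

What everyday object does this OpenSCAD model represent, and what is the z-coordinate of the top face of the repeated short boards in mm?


A bed frame. The slat-top height is 341 mm.

Four posts, four rails, and a row of slats — a bed frame. Slats sit on the rails at z = 156 + 168 = 324; with slat thickness 17, the top is 341 mm.


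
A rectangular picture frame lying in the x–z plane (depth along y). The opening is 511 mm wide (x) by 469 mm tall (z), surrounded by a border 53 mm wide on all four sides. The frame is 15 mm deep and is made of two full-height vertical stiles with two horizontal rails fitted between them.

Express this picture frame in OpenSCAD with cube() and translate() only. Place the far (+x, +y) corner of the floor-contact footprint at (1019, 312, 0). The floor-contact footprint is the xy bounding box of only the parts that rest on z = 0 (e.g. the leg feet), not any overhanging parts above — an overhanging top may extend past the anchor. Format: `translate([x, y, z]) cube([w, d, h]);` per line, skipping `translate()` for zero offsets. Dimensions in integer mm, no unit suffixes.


translate([402, 297, 0]) cube([53, 15, 575]);
translate([966, 297, 0]) cube([53, 15, 575]);
translate([455, 297, 0]) cube([511, 15, 53]);
translate([455, 297, 522]) cube([511, 15, 53]);
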